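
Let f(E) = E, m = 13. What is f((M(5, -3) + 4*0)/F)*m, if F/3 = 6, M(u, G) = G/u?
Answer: -13/30 ≈ -0.43333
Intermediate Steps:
F = 18 (F = 3*6 = 18)
f((M(5, -3) + 4*0)/F)*m = ((-3/5 + 4*0)/18)*13 = ((-3*⅕ + 0)*(1/18))*13 = ((-⅗ + 0)*(1/18))*13 = -⅗*1/18*13 = -1/30*13 = -13/30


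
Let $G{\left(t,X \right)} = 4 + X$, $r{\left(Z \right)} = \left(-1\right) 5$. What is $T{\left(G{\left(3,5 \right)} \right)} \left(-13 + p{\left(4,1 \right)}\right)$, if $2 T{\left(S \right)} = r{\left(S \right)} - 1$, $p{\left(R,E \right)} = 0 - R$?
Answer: $51$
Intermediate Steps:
$r{\left(Z \right)} = -5$
$p{\left(R,E \right)} = - R$
$T{\left(S \right)} = -3$ ($T{\left(S \right)} = \frac{-5 - 1}{2} = \frac{1}{2} \left(-6\right) = -3$)
$T{\left(G{\left(3,5 \right)} \right)} \left(-13 + p{\left(4,1 \right)}\right) = - 3 \left(-13 - 4\right) = \left(-3\right) \left(-17\right) = 51$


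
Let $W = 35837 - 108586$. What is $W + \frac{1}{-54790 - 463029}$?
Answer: $- \frac{37670814432}{517819} \approx -72749.0$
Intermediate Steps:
$W = -72749$ ($W = 35837 - 108586 = -72749$)
$W + \frac{1}{-54790 - 463029} = -72749 + \frac{1}{-54790 - 463029} = -72749 + \frac{1}{-517819} = -72749 - \frac{1}{517819} = - \frac{37670814432}{517819}$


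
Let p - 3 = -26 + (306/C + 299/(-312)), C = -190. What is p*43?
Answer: -2506771/2280 ≈ -1099.5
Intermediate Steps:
p = -58297/2280 (p = 3 + (-26 + (306/(-190) + 299/(-312))) = 3 + (-26 + (306*(-1/190) + 299*(-1/312))) = 3 + (-26 + (-153/95 - 23/24)) = 3 + (-26 - 5857/2280) = 3 - 65137/2280 = -58297/2280 ≈ -25.569)
p*43 = -58297/2280*43 = -2506771/2280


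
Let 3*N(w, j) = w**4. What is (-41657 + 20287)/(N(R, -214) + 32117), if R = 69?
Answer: -10685/3793912 ≈ -0.0028164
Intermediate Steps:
N(w, j) = w**4/3
(-41657 + 20287)/(N(R, -214) + 32117) = (-41657 + 20287)/((1/3)*69**4 + 32117) = -21370/((1/3)*22667121 + 32117) = -21370/(7555707 + 32117) = -21370/7587824 = -21370*1/7587824 = -10685/3793912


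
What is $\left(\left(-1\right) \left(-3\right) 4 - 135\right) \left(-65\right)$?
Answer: $7995$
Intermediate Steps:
$\left(\left(-1\right) \left(-3\right) 4 - 135\right) \left(-65\right) = \left(3 \cdot 4 - 135\right) \left(-65\right) = \left(12 - 135\right) \left(-65\right) = \left(-123\right) \left(-65\right) = 7995$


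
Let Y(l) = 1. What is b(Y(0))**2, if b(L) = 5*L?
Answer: 25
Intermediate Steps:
b(Y(0))**2 = (5*1)**2 = 5**2 = 25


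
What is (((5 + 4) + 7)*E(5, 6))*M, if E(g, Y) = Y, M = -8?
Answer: -768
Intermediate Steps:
(((5 + 4) + 7)*E(5, 6))*M = (((5 + 4) + 7)*6)*(-8) = ((9 + 7)*6)*(-8) = (16*6)*(-8) = 96*(-8) = -768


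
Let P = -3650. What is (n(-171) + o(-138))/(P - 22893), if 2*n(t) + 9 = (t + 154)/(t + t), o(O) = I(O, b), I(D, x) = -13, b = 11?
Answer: 11953/18155412 ≈ 0.00065837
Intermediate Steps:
o(O) = -13
n(t) = -9/2 + (154 + t)/(4*t) (n(t) = -9/2 + ((t + 154)/(t + t))/2 = -9/2 + ((154 + t)/((2*t)))/2 = -9/2 + ((154 + t)*(1/(2*t)))/2 = -9/2 + ((154 + t)/(2*t))/2 = -9/2 + (154 + t)/(4*t))
(n(-171) + o(-138))/(P - 22893) = ((1/4)*(154 - 17*(-171))/(-171) - 13)/(-3650 - 22893) = ((1/4)*(-1/171)*(154 + 2907) - 13)/(-26543) = ((1/4)*(-1/171)*3061 - 13)*(-1/26543) = (-3061/684 - 13)*(-1/26543) = -11953/684*(-1/26543) = 11953/18155412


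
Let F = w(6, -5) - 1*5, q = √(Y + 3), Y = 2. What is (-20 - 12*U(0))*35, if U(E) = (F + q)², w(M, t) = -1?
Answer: -17920 + 5040*√5 ≈ -6650.2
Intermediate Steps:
q = √5 (q = √(2 + 3) = √5 ≈ 2.2361)
F = -6 (F = -1 - 1*5 = -1 - 5 = -6)
U(E) = (-6 + √5)²
(-20 - 12*U(0))*35 = (-20 - 12*(6 - √5)²)*35 = -700 - 420*(6 - √5)²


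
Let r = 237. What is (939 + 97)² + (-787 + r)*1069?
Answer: 485346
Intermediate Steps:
(939 + 97)² + (-787 + r)*1069 = (939 + 97)² + (-787 + 237)*1069 = 1036² - 550*1069 = 1073296 - 587950 = 485346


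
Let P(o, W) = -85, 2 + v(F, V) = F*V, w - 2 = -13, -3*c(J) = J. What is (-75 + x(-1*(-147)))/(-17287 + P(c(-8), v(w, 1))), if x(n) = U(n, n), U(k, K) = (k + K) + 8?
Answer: -227/17372 ≈ -0.013067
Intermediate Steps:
U(k, K) = 8 + K + k (U(k, K) = (K + k) + 8 = 8 + K + k)
c(J) = -J/3
x(n) = 8 + 2*n (x(n) = 8 + n + n = 8 + 2*n)
w = -11 (w = 2 - 13 = -11)
v(F, V) = -2 + F*V
(-75 + x(-1*(-147)))/(-17287 + P(c(-8), v(w, 1))) = (-75 + (8 + 2*(-1*(-147))))/(-17287 - 85) = (-75 + (8 + 2*147))/(-17372) = (-75 + (8 + 294))*(-1/17372) = (-75 + 302)*(-1/17372) = 227*(-1/17372) = -227/17372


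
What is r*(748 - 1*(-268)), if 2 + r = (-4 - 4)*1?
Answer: -10160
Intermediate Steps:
r = -10 (r = -2 + (-4 - 4)*1 = -2 - 8*1 = -2 - 8 = -10)
r*(748 - 1*(-268)) = -10*(748 - 1*(-268)) = -10*(748 + 268) = -10*1016 = -10160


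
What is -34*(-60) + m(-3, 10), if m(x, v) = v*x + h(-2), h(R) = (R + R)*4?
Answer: 1994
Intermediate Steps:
h(R) = 8*R (h(R) = (2*R)*4 = 8*R)
m(x, v) = -16 + v*x (m(x, v) = v*x + 8*(-2) = v*x - 16 = -16 + v*x)
-34*(-60) + m(-3, 10) = -34*(-60) + (-16 + 10*(-3)) = 2040 + (-16 - 30) = 2040 - 46 = 1994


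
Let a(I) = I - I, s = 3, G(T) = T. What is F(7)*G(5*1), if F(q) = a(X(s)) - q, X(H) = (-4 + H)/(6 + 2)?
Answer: -35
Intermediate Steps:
X(H) = -½ + H/8 (X(H) = (-4 + H)/8 = (-4 + H)*(⅛) = -½ + H/8)
a(I) = 0
F(q) = -q (F(q) = 0 - q = -q)
F(7)*G(5*1) = (-1*7)*(5*1) = -7*5 = -35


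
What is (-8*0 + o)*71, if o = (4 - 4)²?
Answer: 0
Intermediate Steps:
o = 0 (o = 0² = 0)
(-8*0 + o)*71 = (-8*0 + 0)*71 = (0 + 0)*71 = 0*71 = 0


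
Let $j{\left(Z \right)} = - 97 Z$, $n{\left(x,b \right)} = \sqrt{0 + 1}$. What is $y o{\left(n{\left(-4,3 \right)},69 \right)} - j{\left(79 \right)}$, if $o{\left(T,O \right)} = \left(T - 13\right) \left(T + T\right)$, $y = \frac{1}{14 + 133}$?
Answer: $\frac{375479}{49} \approx 7662.8$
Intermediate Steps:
$y = \frac{1}{147} \approx 0.0068027$
$n{\left(x,b \right)} = 1$ ($n{\left(x,b \right)} = \sqrt{1} = 1$)
$o{\left(T,O \right)} = 2 T \left(-13 + T\right)$ ($o{\left(T,O \right)} = \left(-13 + T\right) 2 T = 2 T \left(-13 + T\right)$)
$y o{\left(n{\left(-4,3 \right)},69 \right)} - j{\left(79 \right)} = \frac{2 \cdot 1 \left(-13 + 1\right)}{147} - \left(-97\right) 79 = \frac{2 \cdot 1 \left(-12\right)}{147} - -7663 = \frac{1}{147} \left(-24\right) + 7663 = - \frac{8}{49} + 7663 = \frac{375479}{49}$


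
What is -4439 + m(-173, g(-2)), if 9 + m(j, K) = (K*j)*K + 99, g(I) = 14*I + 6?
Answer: -88081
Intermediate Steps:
g(I) = 6 + 14*I
m(j, K) = 90 + j*K² (m(j, K) = -9 + ((K*j)*K + 99) = -9 + (j*K² + 99) = -9 + (99 + j*K²) = 90 + j*K²)
-4439 + m(-173, g(-2)) = -4439 + (90 - 173*(6 + 14*(-2))²) = -4439 + (90 - 173*(6 - 28)²) = -4439 + (90 - 173*(-22)²) = -4439 + (90 - 173*484) = -4439 + (90 - 83732) = -4439 - 83642 = -88081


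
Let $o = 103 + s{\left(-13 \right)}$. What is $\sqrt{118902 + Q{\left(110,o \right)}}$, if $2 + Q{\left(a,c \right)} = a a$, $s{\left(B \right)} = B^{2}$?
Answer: $10 \sqrt{1310} \approx 361.94$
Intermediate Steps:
$o = 272$ ($o = 103 + \left(-13\right)^{2} = 103 + 169 = 272$)
$Q{\left(a,c \right)} = -2 + a^{2}$ ($Q{\left(a,c \right)} = -2 + a a = -2 + a^{2}$)
$\sqrt{118902 + Q{\left(110,o \right)}} = \sqrt{118902 - \left(2 - 110^{2}\right)} = \sqrt{118902 + \left(-2 + 12100\right)} = \sqrt{118902 + 12098} = \sqrt{131000} = 10 \sqrt{1310}$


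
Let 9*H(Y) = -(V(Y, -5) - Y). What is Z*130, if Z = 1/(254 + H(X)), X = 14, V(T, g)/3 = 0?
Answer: 117/230 ≈ 0.50870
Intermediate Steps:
V(T, g) = 0 (V(T, g) = 3*0 = 0)
H(Y) = Y/9 (H(Y) = (-(0 - Y))/9 = (-(-1)*Y)/9 = Y/9)
Z = 9/2300 (Z = 1/(254 + (⅑)*14) = 1/(254 + 14/9) = 1/(2300/9) = 9/2300 ≈ 0.0039130)
Z*130 = (9/2300)*130 = 117/230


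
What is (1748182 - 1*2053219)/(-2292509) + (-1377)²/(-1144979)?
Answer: -3997631838438/2624874662311 ≈ -1.5230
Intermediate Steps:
(1748182 - 1*2053219)/(-2292509) + (-1377)²/(-1144979) = (1748182 - 2053219)*(-1/2292509) + 1896129*(-1/1144979) = -305037*(-1/2292509) - 1896129/1144979 = 305037/2292509 - 1896129/1144979 = -3997631838438/2624874662311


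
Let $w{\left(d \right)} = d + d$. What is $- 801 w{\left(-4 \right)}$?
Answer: $6408$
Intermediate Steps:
$w{\left(d \right)} = 2 d$
$- 801 w{\left(-4 \right)} = - 801 \cdot 2 \left(-4\right) = \left(-801\right) \left(-8\right) = 6408$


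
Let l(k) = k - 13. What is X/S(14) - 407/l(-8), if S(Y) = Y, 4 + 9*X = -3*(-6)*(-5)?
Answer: 1174/63 ≈ 18.635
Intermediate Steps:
X = -94/9 (X = -4/9 + (-3*(-6)*(-5))/9 = -4/9 + (18*(-5))/9 = -4/9 + (1/9)*(-90) = -4/9 - 10 = -94/9 ≈ -10.444)
l(k) = -13 + k
X/S(14) - 407/l(-8) = -94/9/14 - 407/(-13 - 8) = -94/9*1/14 - 407/(-21) = -47/63 - 407*(-1/21) = -47/63 + 407/21 = 1174/63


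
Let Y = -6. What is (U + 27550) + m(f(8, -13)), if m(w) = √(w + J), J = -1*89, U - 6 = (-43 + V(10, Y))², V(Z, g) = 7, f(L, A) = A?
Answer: 28852 + I*√102 ≈ 28852.0 + 10.1*I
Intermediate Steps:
U = 1302 (U = 6 + (-43 + 7)² = 6 + (-36)² = 6 + 1296 = 1302)
J = -89
m(w) = √(-89 + w) (m(w) = √(w - 89) = √(-89 + w))
(U + 27550) + m(f(8, -13)) = (1302 + 27550) + √(-89 - 13) = 28852 + √(-102) = 28852 + I*√102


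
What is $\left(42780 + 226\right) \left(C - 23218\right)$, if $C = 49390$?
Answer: $1125553032$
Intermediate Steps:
$\left(42780 + 226\right) \left(C - 23218\right) = \left(42780 + 226\right) \left(49390 - 23218\right) = 43006 \cdot 26172 = 1125553032$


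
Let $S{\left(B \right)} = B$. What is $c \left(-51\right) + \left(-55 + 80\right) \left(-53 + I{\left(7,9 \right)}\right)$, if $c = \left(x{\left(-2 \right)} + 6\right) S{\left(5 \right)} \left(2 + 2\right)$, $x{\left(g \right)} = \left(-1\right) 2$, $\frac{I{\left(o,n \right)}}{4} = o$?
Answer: $-4705$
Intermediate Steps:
$I{\left(o,n \right)} = 4 o$
$x{\left(g \right)} = -2$
$c = 80$ ($c = \left(-2 + 6\right) 5 \left(2 + 2\right) = 4 \cdot 5 \cdot 4 = 4 \cdot 20 = 80$)
$c \left(-51\right) + \left(-55 + 80\right) \left(-53 + I{\left(7,9 \right)}\right) = 80 \left(-51\right) + \left(-55 + 80\right) \left(-53 + 4 \cdot 7\right) = -4080 + 25 \left(-53 + 28\right) = -4080 + 25 \left(-25\right) = -4080 - 625 = -4705$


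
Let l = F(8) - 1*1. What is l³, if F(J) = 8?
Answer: 343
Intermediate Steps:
l = 7 (l = 8 - 1*1 = 8 - 1 = 7)
l³ = 7³ = 343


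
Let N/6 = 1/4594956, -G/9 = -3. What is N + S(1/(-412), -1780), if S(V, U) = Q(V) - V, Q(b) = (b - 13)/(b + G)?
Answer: -840859723055/1754766215188 ≈ -0.47919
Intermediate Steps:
G = 27 (G = -9*(-3) = 27)
N = 1/765826 (N = 6/4594956 = 6*(1/4594956) = 1/765826 ≈ 1.3058e-6)
Q(b) = (-13 + b)/(27 + b) (Q(b) = (b - 13)/(b + 27) = (-13 + b)/(27 + b))
S(V, U) = -V + (-13 + V)/(27 + V) (S(V, U) = (-13 + V)/(27 + V) - V = -V + (-13 + V)/(27 + V))
N + S(1/(-412), -1780) = 1/765826 + (-13 + 1/(-412) - 1*(27 + 1/(-412))/(-412))/(27 + 1/(-412)) = 1/765826 + (-13 - 1/412 - 1*(-1/412)*(27 - 1/412))/(27 - 1/412) = 1/765826 + (-13 - 1/412 - 1*(-1/412)*11123/412)/(11123/412) = 1/765826 + 412*(-13 - 1/412 + 11123/169744)/11123 = 1/765826 + (412/11123)*(-2195961/169744) = 1/765826 - 2195961/4582676 = -840859723055/1754766215188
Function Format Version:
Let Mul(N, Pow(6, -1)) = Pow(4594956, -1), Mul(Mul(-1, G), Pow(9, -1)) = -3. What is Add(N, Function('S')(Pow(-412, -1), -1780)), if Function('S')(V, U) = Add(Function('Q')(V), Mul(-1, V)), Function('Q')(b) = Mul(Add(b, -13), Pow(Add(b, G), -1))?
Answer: Rational(-840859723055, 1754766215188) ≈ -0.47919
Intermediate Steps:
G = 27 (G = Mul(-9, -3) = 27)
N = Rational(1, 765826) (N = Mul(6, Pow(4594956, -1)) = Mul(6, Rational(1, 4594956)) = Rational(1, 765826) ≈ 1.3058e-6)
Function('Q')(b) = Mul(Pow(Add(27, b), -1), Add(-13, b)) (Function('Q')(b) = Mul(Add(b, -13), Pow(Add(b, 27), -1)) = Mul(Add(-13, b), Pow(Add(27, b), -1)) = Mul(Pow(Add(27, b), -1), Add(-13, b)))
Function('S')(V, U) = Add(Mul(-1, V), Mul(Pow(Add(27, V), -1), Add(-13, V))) (Function('S')(V, U) = Add(Mul(Pow(Add(27, V), -1), Add(-13, V)), Mul(-1, V)) = Add(Mul(-1, V), Mul(Pow(Add(27, V), -1), Add(-13, V))))
Add(N, Function('S')(Pow(-412, -1), -1780)) = Add(Rational(1, 765826), Mul(Pow(Add(27, Pow(-412, -1)), -1), Add(-13, Pow(-412, -1), Mul(-1, Pow(-412, -1), Add(27, Pow(-412, -1)))))) = Add(Rational(1, 765826), Mul(Pow(Add(27, Rational(-1, 412)), -1), Add(-13, Rational(-1, 412), Mul(-1, Rational(-1, 412), Add(27, Rational(-1, 412)))))) = Add(Rational(1, 765826), Mul(Pow(Rational(11123, 412), -1), Add(-13, Rational(-1, 412), Mul(-1, Rational(-1, 412), Rational(11123, 412))))) = Add(Rational(1, 765826), Mul(Rational(412, 11123), Add(-13, Rational(-1, 412), Rational(11123, 169744)))) = Add(Rational(1, 765826), Mul(Rational(412, 11123), Rational(-2195961, 169744))) = Add(Rational(1, 765826), Rational(-2195961, 4582676)) = Rational(-840859723055, 1754766215188)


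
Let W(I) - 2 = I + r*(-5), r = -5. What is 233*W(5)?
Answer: 7456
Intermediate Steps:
W(I) = 27 + I (W(I) = 2 + (I - 5*(-5)) = 2 + (I + 25) = 2 + (25 + I) = 27 + I)
233*W(5) = 233*(27 + 5) = 233*32 = 7456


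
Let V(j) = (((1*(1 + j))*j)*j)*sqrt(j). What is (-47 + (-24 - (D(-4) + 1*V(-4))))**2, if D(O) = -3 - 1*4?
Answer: -5120 - 12288*I ≈ -5120.0 - 12288.0*I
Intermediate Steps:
D(O) = -7 (D(O) = -3 - 4 = -7)
V(j) = j**(5/2)*(1 + j) (V(j) = (((1 + j)*j)*j)*sqrt(j) = ((j*(1 + j))*j)*sqrt(j) = (j**2*(1 + j))*sqrt(j) = j**(5/2)*(1 + j))
(-47 + (-24 - (D(-4) + 1*V(-4))))**2 = (-47 + (-24 - (-7 + 1*((-4)**(5/2)*(1 - 4)))))**2 = (-47 + (-24 - (-7 + 1*((32*I)*(-3)))))**2 = (-47 + (-24 - (-7 + 1*(-96*I))))**2 = (-47 + (-24 - (-7 - 96*I)))**2 = (-47 + (-24 + (7 + 96*I)))**2 = (-47 + (-17 + 96*I))**2 = (-64 + 96*I)**2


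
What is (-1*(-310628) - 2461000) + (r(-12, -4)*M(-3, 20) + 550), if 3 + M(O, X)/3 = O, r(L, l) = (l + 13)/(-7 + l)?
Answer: -23647880/11 ≈ -2.1498e+6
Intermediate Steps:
r(L, l) = (13 + l)/(-7 + l)
M(O, X) = -9 + 3*O
(-1*(-310628) - 2461000) + (r(-12, -4)*M(-3, 20) + 550) = (-1*(-310628) - 2461000) + (((13 - 4)/(-7 - 4))*(-9 + 3*(-3)) + 550) = (310628 - 2461000) + ((9/(-11))*(-9 - 9) + 550) = -2150372 + (-1/11*9*(-18) + 550) = -2150372 + (-9/11*(-18) + 550) = -2150372 + (162/11 + 550) = -2150372 + 6212/11 = -23647880/11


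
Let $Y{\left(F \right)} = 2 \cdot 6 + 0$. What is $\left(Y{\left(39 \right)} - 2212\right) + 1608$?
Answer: $-592$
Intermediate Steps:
$Y{\left(F \right)} = 12$ ($Y{\left(F \right)} = 12 + 0 = 12$)
$\left(Y{\left(39 \right)} - 2212\right) + 1608 = \left(12 - 2212\right) + 1608 = -2200 + 1608 = -592$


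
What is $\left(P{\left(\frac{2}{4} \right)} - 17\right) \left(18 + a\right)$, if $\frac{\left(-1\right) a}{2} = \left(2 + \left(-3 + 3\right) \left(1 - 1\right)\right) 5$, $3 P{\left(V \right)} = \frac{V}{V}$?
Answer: $\frac{100}{3} \approx 33.333$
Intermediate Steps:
$P{\left(V \right)} = \frac{1}{3}$ ($P{\left(V \right)} = \frac{V \frac{1}{V}}{3} = \frac{1}{3} \cdot 1 = \frac{1}{3}$)
$a = -20$ ($a = - 2 \left(2 + \left(-3 + 3\right) \left(1 - 1\right)\right) 5 = - 2 \left(2 + 0 \cdot 0\right) 5 = - 2 \left(2 + 0\right) 5 = - 2 \cdot 2 \cdot 5 = \left(-2\right) 10 = -20$)
$\left(P{\left(\frac{2}{4} \right)} - 17\right) \left(18 + a\right) = \left(\frac{1}{3} - 17\right) \left(18 - 20\right) = \left(- \frac{50}{3}\right) \left(-2\right) = \frac{100}{3}$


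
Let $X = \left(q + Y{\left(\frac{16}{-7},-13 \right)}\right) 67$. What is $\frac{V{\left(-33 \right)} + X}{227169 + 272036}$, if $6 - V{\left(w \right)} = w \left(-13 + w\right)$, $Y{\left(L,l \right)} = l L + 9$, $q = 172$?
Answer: $\frac{88241}{3494435} \approx 0.025252$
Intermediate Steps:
$Y{\left(L,l \right)} = 9 + L l$ ($Y{\left(L,l \right)} = L l + 9 = 9 + L l$)
$X = \frac{98825}{7}$ ($X = \left(172 + \left(9 + \frac{16}{-7} \left(-13\right)\right)\right) 67 = \left(172 + \left(9 + 16 \left(- \frac{1}{7}\right) \left(-13\right)\right)\right) 67 = \left(172 + \left(9 - - \frac{208}{7}\right)\right) 67 = \left(172 + \left(9 + \frac{208}{7}\right)\right) 67 = \left(172 + \frac{271}{7}\right) 67 = \frac{1475}{7} \cdot 67 = \frac{98825}{7} \approx 14118.0$)
$V{\left(w \right)} = 6 - w \left(-13 + w\right)$
$\frac{V{\left(-33 \right)} + X}{227169 + 272036} = \frac{\left(6 - \left(-33\right)^{2} + 13 \left(-33\right)\right) + \frac{98825}{7}}{227169 + 272036} = \frac{\left(6 - 1089 - 429\right) + \frac{98825}{7}}{499205} = \left(\left(6 - 1089 - 429\right) + \frac{98825}{7}\right) \frac{1}{499205} = \left(-1512 + \frac{98825}{7}\right) \frac{1}{499205} = \frac{88241}{7} \cdot \frac{1}{499205} = \frac{88241}{3494435}$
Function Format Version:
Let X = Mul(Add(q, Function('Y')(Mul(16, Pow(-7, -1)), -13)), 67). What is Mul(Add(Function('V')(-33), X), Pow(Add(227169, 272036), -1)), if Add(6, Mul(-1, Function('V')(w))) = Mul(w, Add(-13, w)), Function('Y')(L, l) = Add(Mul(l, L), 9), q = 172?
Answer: Rational(88241, 3494435) ≈ 0.025252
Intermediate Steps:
Function('Y')(L, l) = Add(9, Mul(L, l)) (Function('Y')(L, l) = Add(Mul(L, l), 9) = Add(9, Mul(L, l)))
X = Rational(98825, 7) (X = Mul(Add(172, Add(9, Mul(Mul(16, Pow(-7, -1)), -13))), 67) = Mul(Add(172, Add(9, Mul(Mul(16, Rational(-1, 7)), -13))), 67) = Mul(Add(172, Add(9, Mul(Rational(-16, 7), -13))), 67) = Mul(Add(172, Add(9, Rational(208, 7))), 67) = Mul(Add(172, Rational(271, 7)), 67) = Mul(Rational(1475, 7), 67) = Rational(98825, 7) ≈ 14118.)
Function('V')(w) = Add(6, Mul(-1, w, Add(-13, w))) (Function('V')(w) = Add(6, Mul(-1, Mul(w, Add(-13, w)))) = Add(6, Mul(-1, w, Add(-13, w))))
Mul(Add(Function('V')(-33), X), Pow(Add(227169, 272036), -1)) = Mul(Add(Add(6, Mul(-1, Pow(-33, 2)), Mul(13, -33)), Rational(98825, 7)), Pow(Add(227169, 272036), -1)) = Mul(Add(Add(6, Mul(-1, 1089), -429), Rational(98825, 7)), Pow(499205, -1)) = Mul(Add(Add(6, -1089, -429), Rational(98825, 7)), Rational(1, 499205)) = Mul(Add(-1512, Rational(98825, 7)), Rational(1, 499205)) = Mul(Rational(88241, 7), Rational(1, 499205)) = Rational(88241, 3494435)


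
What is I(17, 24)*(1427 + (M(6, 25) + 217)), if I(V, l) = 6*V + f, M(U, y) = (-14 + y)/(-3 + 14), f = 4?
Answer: 174370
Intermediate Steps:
M(U, y) = -14/11 + y/11 (M(U, y) = (-14 + y)/11 = (-14 + y)*(1/11) = -14/11 + y/11)
I(V, l) = 4 + 6*V (I(V, l) = 6*V + 4 = 4 + 6*V)
I(17, 24)*(1427 + (M(6, 25) + 217)) = (4 + 6*17)*(1427 + ((-14/11 + (1/11)*25) + 217)) = (4 + 102)*(1427 + ((-14/11 + 25/11) + 217)) = 106*(1427 + (1 + 217)) = 106*(1427 + 218) = 106*1645 = 174370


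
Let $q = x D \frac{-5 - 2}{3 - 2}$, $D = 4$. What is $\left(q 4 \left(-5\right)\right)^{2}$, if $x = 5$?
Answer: $7840000$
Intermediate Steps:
$q = -140$ ($q = 5 \cdot 4 \frac{-5 - 2}{3 - 2} = 20 \left(- \frac{7}{1}\right) = 20 \left(\left(-7\right) 1\right) = 20 \left(-7\right) = -140$)
$\left(q 4 \left(-5\right)\right)^{2} = \left(\left(-140\right) 4 \left(-5\right)\right)^{2} = \left(\left(-560\right) \left(-5\right)\right)^{2} = 2800^{2} = 7840000$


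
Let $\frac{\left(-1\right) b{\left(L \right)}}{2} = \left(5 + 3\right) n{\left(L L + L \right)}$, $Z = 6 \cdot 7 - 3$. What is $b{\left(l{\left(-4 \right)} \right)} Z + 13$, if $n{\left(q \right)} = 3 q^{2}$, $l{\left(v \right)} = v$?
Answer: $-269555$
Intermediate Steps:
$Z = 39$ ($Z = 42 - 3 = 39$)
$b{\left(L \right)} = - 48 \left(L + L^{2}\right)^{2}$ ($b{\left(L \right)} = - 2 \left(5 + 3\right) 3 \left(L L + L\right)^{2} = - 2 \cdot 8 \cdot 3 \left(L^{2} + L\right)^{2} = - 2 \cdot 8 \cdot 3 \left(L + L^{2}\right)^{2} = - 2 \cdot 24 \left(L + L^{2}\right)^{2} = - 48 \left(L + L^{2}\right)^{2}$)
$b{\left(l{\left(-4 \right)} \right)} Z + 13 = - 48 \left(-4\right)^{2} \left(1 - 4\right)^{2} \cdot 39 + 13 = \left(-48\right) 16 \left(-3\right)^{2} \cdot 39 + 13 = \left(-48\right) 16 \cdot 9 \cdot 39 + 13 = \left(-6912\right) 39 + 13 = -269568 + 13 = -269555$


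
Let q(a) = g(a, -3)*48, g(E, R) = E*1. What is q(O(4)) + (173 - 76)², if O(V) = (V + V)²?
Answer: 12481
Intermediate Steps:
O(V) = 4*V² (O(V) = (2*V)² = 4*V²)
g(E, R) = E
q(a) = 48*a (q(a) = a*48 = 48*a)
q(O(4)) + (173 - 76)² = 48*(4*4²) + (173 - 76)² = 48*(4*16) + 97² = 48*64 + 9409 = 3072 + 9409 = 12481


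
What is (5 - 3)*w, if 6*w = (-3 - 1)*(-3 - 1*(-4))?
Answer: -4/3 ≈ -1.3333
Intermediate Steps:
w = -⅔ (w = ((-3 - 1)*(-3 - 1*(-4)))/6 = (-4*(-3 + 4))/6 = (-4*1)/6 = (⅙)*(-4) = -⅔ ≈ -0.66667)
(5 - 3)*w = (5 - 3)*(-⅔) = 2*(-⅔) = -4/3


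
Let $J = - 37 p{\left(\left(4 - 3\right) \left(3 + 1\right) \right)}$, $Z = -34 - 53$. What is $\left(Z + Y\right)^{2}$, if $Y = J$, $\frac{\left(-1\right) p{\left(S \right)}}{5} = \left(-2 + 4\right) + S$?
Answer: $1046529$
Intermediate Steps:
$Z = -87$ ($Z = -34 - 53 = -87$)
$p{\left(S \right)} = -10 - 5 S$ ($p{\left(S \right)} = - 5 \left(\left(-2 + 4\right) + S\right) = - 5 \left(2 + S\right) = -10 - 5 S$)
$J = 1110$ ($J = - 37 \left(-10 - 5 \left(4 - 3\right) \left(3 + 1\right)\right) = - 37 \left(-10 - 5 \cdot 1 \cdot 4\right) = - 37 \left(-10 - 20\right) = \left(-37\right) \left(-30\right) = 1110$)
$Y = 1110$
$\left(Z + Y\right)^{2} = \left(-87 + 1110\right)^{2} = 1023^{2} = 1046529$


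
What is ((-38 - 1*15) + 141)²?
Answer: 7744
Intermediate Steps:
((-38 - 1*15) + 141)² = ((-38 - 15) + 141)² = (-53 + 141)² = 88² = 7744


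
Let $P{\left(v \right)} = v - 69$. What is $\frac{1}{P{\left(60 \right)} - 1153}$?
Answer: $- \frac{1}{1162} \approx -0.00086058$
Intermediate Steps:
$P{\left(v \right)} = -69 + v$
$\frac{1}{P{\left(60 \right)} - 1153} = \frac{1}{\left(-69 + 60\right) - 1153} = \frac{1}{-9 - 1153} = \frac{1}{-1162} = - \frac{1}{1162}$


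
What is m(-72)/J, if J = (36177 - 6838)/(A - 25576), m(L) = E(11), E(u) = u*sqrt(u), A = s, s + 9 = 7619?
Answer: -197626*sqrt(11)/29339 ≈ -22.341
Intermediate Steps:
s = 7610 (s = -9 + 7619 = 7610)
A = 7610
E(u) = u**(3/2)
m(L) = 11*sqrt(11) (m(L) = 11**(3/2) = 11*sqrt(11))
J = -29339/17966 (J = (36177 - 6838)/(7610 - 25576) = 29339/(-17966) = 29339*(-1/17966) = -29339/17966 ≈ -1.6330)
m(-72)/J = (11*sqrt(11))/(-29339/17966) = (11*sqrt(11))*(-17966/29339) = -197626*sqrt(11)/29339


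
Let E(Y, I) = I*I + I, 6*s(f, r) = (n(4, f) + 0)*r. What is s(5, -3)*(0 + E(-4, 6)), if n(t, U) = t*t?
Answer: -336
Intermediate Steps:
n(t, U) = t²
s(f, r) = 8*r/3 (s(f, r) = ((4² + 0)*r)/6 = ((16 + 0)*r)/6 = (16*r)/6 = 8*r/3)
E(Y, I) = I + I² (E(Y, I) = I² + I = I + I²)
s(5, -3)*(0 + E(-4, 6)) = ((8/3)*(-3))*(0 + 6*(1 + 6)) = -8*(0 + 6*7) = -8*(0 + 42) = -8*42 = -336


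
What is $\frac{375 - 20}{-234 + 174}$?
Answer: $- \frac{71}{12} \approx -5.9167$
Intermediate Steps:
$\frac{375 - 20}{-234 + 174} = \frac{355}{-60} = 355 \left(- \frac{1}{60}\right) = - \frac{71}{12}$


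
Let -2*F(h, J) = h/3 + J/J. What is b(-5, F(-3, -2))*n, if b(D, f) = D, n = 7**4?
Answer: -12005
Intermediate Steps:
F(h, J) = -1/2 - h/6 (F(h, J) = -(h/3 + J/J)/2 = -(h*(1/3) + 1)/2 = -(h/3 + 1)/2 = -(1 + h/3)/2 = -1/2 - h/6)
n = 2401
b(-5, F(-3, -2))*n = -5*2401 = -12005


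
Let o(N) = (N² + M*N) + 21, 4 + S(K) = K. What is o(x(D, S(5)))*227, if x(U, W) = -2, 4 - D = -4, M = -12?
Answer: 11123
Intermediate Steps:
S(K) = -4 + K
D = 8 (D = 4 - 1*(-4) = 4 + 4 = 8)
o(N) = 21 + N² - 12*N (o(N) = (N² - 12*N) + 21 = 21 + N² - 12*N)
o(x(D, S(5)))*227 = (21 + (-2)² - 12*(-2))*227 = (21 + 4 + 24)*227 = 49*227 = 11123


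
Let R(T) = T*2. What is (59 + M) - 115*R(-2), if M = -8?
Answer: 511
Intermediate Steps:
R(T) = 2*T
(59 + M) - 115*R(-2) = (59 - 8) - 230*(-2) = 51 - 115*(-4) = 51 + 460 = 511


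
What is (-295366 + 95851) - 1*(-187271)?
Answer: -12244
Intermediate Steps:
(-295366 + 95851) - 1*(-187271) = -199515 + 187271 = -12244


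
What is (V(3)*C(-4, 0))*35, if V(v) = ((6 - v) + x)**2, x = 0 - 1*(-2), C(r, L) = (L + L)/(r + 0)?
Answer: 0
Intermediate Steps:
C(r, L) = 2*L/r (C(r, L) = (2*L)/r = 2*L/r)
x = 2 (x = 0 + 2 = 2)
V(v) = (8 - v)**2 (V(v) = ((6 - v) + 2)**2 = (8 - v)**2)
(V(3)*C(-4, 0))*35 = ((8 - 1*3)**2*(2*0/(-4)))*35 = ((8 - 3)**2*(2*0*(-1/4)))*35 = (5**2*0)*35 = (25*0)*35 = 0*35 = 0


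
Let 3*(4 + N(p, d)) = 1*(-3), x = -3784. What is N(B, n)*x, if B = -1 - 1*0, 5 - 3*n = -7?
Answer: 18920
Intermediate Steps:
n = 4 (n = 5/3 - 1/3*(-7) = 5/3 + 7/3 = 4)
B = -1 (B = -1 + 0 = -1)
N(p, d) = -5 (N(p, d) = -4 + (1*(-3))/3 = -4 + (1/3)*(-3) = -4 - 1 = -5)
N(B, n)*x = -5*(-3784) = 18920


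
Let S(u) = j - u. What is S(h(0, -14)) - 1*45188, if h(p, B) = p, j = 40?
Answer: -45148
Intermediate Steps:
S(u) = 40 - u
S(h(0, -14)) - 1*45188 = (40 - 1*0) - 1*45188 = (40 + 0) - 45188 = 40 - 45188 = -45148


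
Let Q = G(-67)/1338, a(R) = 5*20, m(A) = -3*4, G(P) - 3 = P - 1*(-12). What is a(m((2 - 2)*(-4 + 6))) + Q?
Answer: 66874/669 ≈ 99.961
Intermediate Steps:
G(P) = 15 + P (G(P) = 3 + (P - 1*(-12)) = 3 + (P + 12) = 3 + (12 + P) = 15 + P)
m(A) = -12
a(R) = 100
Q = -26/669 (Q = (15 - 67)/1338 = -52*1/1338 = -26/669 ≈ -0.038864)
a(m((2 - 2)*(-4 + 6))) + Q = 100 - 26/669 = 66874/669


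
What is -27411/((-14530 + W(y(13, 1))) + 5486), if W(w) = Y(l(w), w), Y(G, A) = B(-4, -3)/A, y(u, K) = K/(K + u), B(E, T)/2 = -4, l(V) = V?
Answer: 9137/3052 ≈ 2.9938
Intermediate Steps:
B(E, T) = -8 (B(E, T) = 2*(-4) = -8)
Y(G, A) = -8/A
W(w) = -8/w
-27411/((-14530 + W(y(13, 1))) + 5486) = -27411/((-14530 - 8/(1/(1 + 13))) + 5486) = -27411/((-14530 - 8/(1/14)) + 5486) = -27411/((-14530 - 8/(1*(1/14))) + 5486) = -27411/((-14530 - 8/1/14) + 5486) = -27411/((-14530 - 8*14) + 5486) = -27411/((-14530 - 112) + 5486) = -27411/(-14642 + 5486) = -27411/(-9156) = -27411*(-1/9156) = 9137/3052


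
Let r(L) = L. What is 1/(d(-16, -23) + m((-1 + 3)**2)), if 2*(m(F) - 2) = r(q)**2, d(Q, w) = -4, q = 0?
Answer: -1/2 ≈ -0.50000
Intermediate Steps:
m(F) = 2 (m(F) = 2 + (1/2)*0**2 = 2 + (1/2)*0 = 2 + 0 = 2)
1/(d(-16, -23) + m((-1 + 3)**2)) = 1/(-4 + 2) = 1/(-2) = -1/2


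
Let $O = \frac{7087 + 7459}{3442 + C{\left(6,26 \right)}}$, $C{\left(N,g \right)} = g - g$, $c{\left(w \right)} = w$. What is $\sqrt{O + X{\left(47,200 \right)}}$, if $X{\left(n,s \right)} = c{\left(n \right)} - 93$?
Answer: $\frac{i \sqrt{123727853}}{1721} \approx 6.4633 i$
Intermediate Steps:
$X{\left(n,s \right)} = -93 + n$ ($X{\left(n,s \right)} = n - 93 = -93 + n$)
$C{\left(N,g \right)} = 0$
$O = \frac{7273}{1721}$ ($O = \frac{7087 + 7459}{3442 + 0} = \frac{14546}{3442} = 14546 \cdot \frac{1}{3442} = \frac{7273}{1721} \approx 4.226$)
$\sqrt{O + X{\left(47,200 \right)}} = \sqrt{\frac{7273}{1721} + \left(-93 + 47\right)} = \sqrt{\frac{7273}{1721} - 46} = \sqrt{- \frac{71893}{1721}} = \frac{i \sqrt{123727853}}{1721}$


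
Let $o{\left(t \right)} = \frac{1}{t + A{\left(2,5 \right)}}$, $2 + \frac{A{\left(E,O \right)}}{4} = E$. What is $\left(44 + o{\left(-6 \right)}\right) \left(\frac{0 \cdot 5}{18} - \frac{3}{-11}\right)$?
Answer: $\frac{263}{22} \approx 11.955$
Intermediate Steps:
$A{\left(E,O \right)} = -8 + 4 E$
$o{\left(t \right)} = \frac{1}{t}$ ($o{\left(t \right)} = \frac{1}{t + \left(-8 + 4 \cdot 2\right)} = \frac{1}{t + \left(-8 + 8\right)} = \frac{1}{t + 0} = \frac{1}{t}$)
$\left(44 + o{\left(-6 \right)}\right) \left(\frac{0 \cdot 5}{18} - \frac{3}{-11}\right) = \left(44 + \frac{1}{-6}\right) \left(\frac{0 \cdot 5}{18} - \frac{3}{-11}\right) = \left(44 - \frac{1}{6}\right) \left(0 \cdot \frac{1}{18} - - \frac{3}{11}\right) = \frac{263 \left(0 + \frac{3}{11}\right)}{6} = \frac{263}{6} \cdot \frac{3}{11} = \frac{263}{22}$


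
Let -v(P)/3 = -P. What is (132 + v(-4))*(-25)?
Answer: -3000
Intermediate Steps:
v(P) = 3*P (v(P) = -(-3)*P = 3*P)
(132 + v(-4))*(-25) = (132 + 3*(-4))*(-25) = (132 - 12)*(-25) = 120*(-25) = -3000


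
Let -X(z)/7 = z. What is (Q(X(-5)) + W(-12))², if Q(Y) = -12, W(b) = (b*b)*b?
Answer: 3027600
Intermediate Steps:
W(b) = b³ (W(b) = b²*b = b³)
X(z) = -7*z
(Q(X(-5)) + W(-12))² = (-12 + (-12)³)² = (-12 - 1728)² = (-1740)² = 3027600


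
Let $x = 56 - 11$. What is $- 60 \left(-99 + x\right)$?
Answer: $3240$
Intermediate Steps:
$x = 45$
$- 60 \left(-99 + x\right) = - 60 \left(-99 + 45\right) = \left(-60\right) \left(-54\right) = 3240$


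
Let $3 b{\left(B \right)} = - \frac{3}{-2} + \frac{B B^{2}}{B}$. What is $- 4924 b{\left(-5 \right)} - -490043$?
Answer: $\frac{1339643}{3} \approx 4.4655 \cdot 10^{5}$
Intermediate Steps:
$b{\left(B \right)} = \frac{1}{2} + \frac{B^{2}}{3}$ ($b{\left(B \right)} = \frac{- \frac{3}{-2} + \frac{B B^{2}}{B}}{3} = \frac{\left(-3\right) \left(- \frac{1}{2}\right) + \frac{B^{3}}{B}}{3} = \frac{\frac{3}{2} + B^{2}}{3} = \frac{1}{2} + \frac{B^{2}}{3}$)
$- 4924 b{\left(-5 \right)} - -490043 = - 4924 \left(\frac{1}{2} + \frac{\left(-5\right)^{2}}{3}\right) - -490043 = - 4924 \left(\frac{1}{2} + \frac{1}{3} \cdot 25\right) + 490043 = - 4924 \left(\frac{1}{2} + \frac{25}{3}\right) + 490043 = \left(-4924\right) \frac{53}{6} + 490043 = - \frac{130486}{3} + 490043 = \frac{1339643}{3}$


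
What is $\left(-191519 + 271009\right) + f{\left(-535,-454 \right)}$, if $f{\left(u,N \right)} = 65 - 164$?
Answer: $79391$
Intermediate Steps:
$f{\left(u,N \right)} = -99$ ($f{\left(u,N \right)} = 65 - 164 = -99$)
$\left(-191519 + 271009\right) + f{\left(-535,-454 \right)} = \left(-191519 + 271009\right) - 99 = 79490 - 99 = 79391$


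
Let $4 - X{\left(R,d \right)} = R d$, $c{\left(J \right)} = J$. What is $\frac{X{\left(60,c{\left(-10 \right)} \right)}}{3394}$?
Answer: $\frac{302}{1697} \approx 0.17796$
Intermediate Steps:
$X{\left(R,d \right)} = 4 - R d$
$\frac{X{\left(60,c{\left(-10 \right)} \right)}}{3394} = \frac{4 - 60 \left(-10\right)}{3394} = \left(4 + 600\right) \frac{1}{3394} = 604 \cdot \frac{1}{3394} = \frac{302}{1697}$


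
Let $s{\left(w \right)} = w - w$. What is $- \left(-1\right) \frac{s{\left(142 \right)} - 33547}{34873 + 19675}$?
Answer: $- \frac{33547}{54548} \approx -0.615$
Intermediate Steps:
$s{\left(w \right)} = 0$
$- \left(-1\right) \frac{s{\left(142 \right)} - 33547}{34873 + 19675} = - \left(-1\right) \frac{0 - 33547}{34873 + 19675} = - \left(-1\right) \left(- \frac{33547}{54548}\right) = - \left(-1\right) \left(\left(-33547\right) \frac{1}{54548}\right) = - \frac{\left(-1\right) \left(-33547\right)}{54548} = \left(-1\right) \frac{33547}{54548} = - \frac{33547}{54548}$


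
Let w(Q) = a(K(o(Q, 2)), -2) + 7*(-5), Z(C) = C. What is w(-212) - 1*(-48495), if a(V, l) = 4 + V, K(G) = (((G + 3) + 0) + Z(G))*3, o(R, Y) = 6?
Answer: 48509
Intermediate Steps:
K(G) = 9 + 6*G (K(G) = (((G + 3) + 0) + G)*3 = (((3 + G) + 0) + G)*3 = ((3 + G) + G)*3 = (3 + 2*G)*3 = 9 + 6*G)
w(Q) = 14 (w(Q) = (4 + (9 + 6*6)) + 7*(-5) = (4 + (9 + 36)) - 35 = (4 + 45) - 35 = 49 - 35 = 14)
w(-212) - 1*(-48495) = 14 - 1*(-48495) = 14 + 48495 = 48509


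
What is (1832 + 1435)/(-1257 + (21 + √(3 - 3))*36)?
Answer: -1089/167 ≈ -6.5210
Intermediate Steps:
(1832 + 1435)/(-1257 + (21 + √(3 - 3))*36) = 3267/(-1257 + (21 + √0)*36) = 3267/(-1257 + (21 + 0)*36) = 3267/(-1257 + 21*36) = 3267/(-1257 + 756) = 3267/(-501) = 3267*(-1/501) = -1089/167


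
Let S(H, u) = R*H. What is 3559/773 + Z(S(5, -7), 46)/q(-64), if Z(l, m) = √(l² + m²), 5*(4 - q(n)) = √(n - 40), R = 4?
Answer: 3559/773 + 25*√629/63 + 5*I*√16354/126 ≈ 14.556 + 5.0747*I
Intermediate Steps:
q(n) = 4 - √(-40 + n)/5 (q(n) = 4 - √(n - 40)/5 = 4 - √(-40 + n)/5)
S(H, u) = 4*H
3559/773 + Z(S(5, -7), 46)/q(-64) = 3559/773 + √((4*5)² + 46²)/(4 - √(-40 - 64)/5) = 3559*(1/773) + √(20² + 2116)/(4 - 2*I*√26/5) = 3559/773 + √(400 + 2116)/(4 - 2*I*√26/5) = 3559/773 + √2516/(4 - 2*I*√26/5) = 3559/773 + (2*√629)/(4 - 2*I*√26/5) = 3559/773 + 2*√629/(4 - 2*I*√26/5)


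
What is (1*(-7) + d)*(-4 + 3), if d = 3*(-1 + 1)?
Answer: 7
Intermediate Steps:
d = 0 (d = 3*0 = 0)
(1*(-7) + d)*(-4 + 3) = (1*(-7) + 0)*(-4 + 3) = (-7 + 0)*(-1) = -7*(-1) = 7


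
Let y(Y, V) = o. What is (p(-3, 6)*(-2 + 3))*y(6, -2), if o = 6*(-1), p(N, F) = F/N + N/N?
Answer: 6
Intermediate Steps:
p(N, F) = 1 + F/N (p(N, F) = F/N + 1 = 1 + F/N)
o = -6
y(Y, V) = -6
(p(-3, 6)*(-2 + 3))*y(6, -2) = (((6 - 3)/(-3))*(-2 + 3))*(-6) = (-⅓*3*1)*(-6) = -1*1*(-6) = -1*(-6) = 6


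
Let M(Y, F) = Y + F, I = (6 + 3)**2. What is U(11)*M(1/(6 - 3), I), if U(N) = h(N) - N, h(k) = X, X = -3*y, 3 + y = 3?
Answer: -2684/3 ≈ -894.67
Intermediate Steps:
y = 0 (y = -3 + 3 = 0)
X = 0 (X = -3*0 = 0)
I = 81 (I = 9**2 = 81)
h(k) = 0
U(N) = -N (U(N) = 0 - N = -N)
M(Y, F) = F + Y
U(11)*M(1/(6 - 3), I) = (-1*11)*(81 + 1/(6 - 3)) = -11*(81 + 1/3) = -11*244/3 = -2684/3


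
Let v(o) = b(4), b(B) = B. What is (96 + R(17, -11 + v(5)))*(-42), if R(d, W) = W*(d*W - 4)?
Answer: -40194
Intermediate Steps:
v(o) = 4
R(d, W) = W*(-4 + W*d) (R(d, W) = W*(W*d - 4) = W*(-4 + W*d))
(96 + R(17, -11 + v(5)))*(-42) = (96 + (-11 + 4)*(-4 + (-11 + 4)*17))*(-42) = (96 - 7*(-4 - 7*17))*(-42) = (96 - 7*(-4 - 119))*(-42) = (96 - 7*(-123))*(-42) = (96 + 861)*(-42) = 957*(-42) = -40194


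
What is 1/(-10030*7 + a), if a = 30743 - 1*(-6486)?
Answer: -1/32981 ≈ -3.0320e-5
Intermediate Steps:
a = 37229 (a = 30743 + 6486 = 37229)
1/(-10030*7 + a) = 1/(-10030*7 + 37229) = 1/(-70210 + 37229) = 1/(-32981) = -1/32981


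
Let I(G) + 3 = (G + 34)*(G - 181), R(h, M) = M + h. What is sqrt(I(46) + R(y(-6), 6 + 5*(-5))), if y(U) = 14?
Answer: 2*I*sqrt(2702) ≈ 103.96*I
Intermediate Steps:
I(G) = -3 + (-181 + G)*(34 + G) (I(G) = -3 + (G + 34)*(G - 181) = -3 + (34 + G)*(-181 + G) = -3 + (-181 + G)*(34 + G))
sqrt(I(46) + R(y(-6), 6 + 5*(-5))) = sqrt((-6157 + 46**2 - 147*46) + ((6 + 5*(-5)) + 14)) = sqrt((-6157 + 2116 - 6762) + ((6 - 25) + 14)) = sqrt(-10803 + (-19 + 14)) = sqrt(-10803 - 5) = sqrt(-10808) = 2*I*sqrt(2702)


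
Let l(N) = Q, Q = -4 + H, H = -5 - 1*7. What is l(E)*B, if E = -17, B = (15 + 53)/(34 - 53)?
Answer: 1088/19 ≈ 57.263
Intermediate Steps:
H = -12 (H = -5 - 7 = -12)
B = -68/19 (B = 68/(-19) = 68*(-1/19) = -68/19 ≈ -3.5789)
Q = -16 (Q = -4 - 12 = -16)
l(N) = -16
l(E)*B = -16*(-68/19) = 1088/19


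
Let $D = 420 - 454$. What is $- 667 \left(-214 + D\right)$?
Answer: $165416$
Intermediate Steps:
$D = -34$
$- 667 \left(-214 + D\right) = - 667 \left(-214 - 34\right) = \left(-667\right) \left(-248\right) = 165416$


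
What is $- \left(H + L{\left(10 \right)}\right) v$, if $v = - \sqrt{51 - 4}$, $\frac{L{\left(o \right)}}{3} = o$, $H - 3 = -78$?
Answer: $- 45 \sqrt{47} \approx -308.5$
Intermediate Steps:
$H = -75$ ($H = 3 - 78 = -75$)
$L{\left(o \right)} = 3 o$
$v = - \sqrt{47} \approx -6.8557$
$- \left(H + L{\left(10 \right)}\right) v = - \left(-75 + 3 \cdot 10\right) \left(- \sqrt{47}\right) = - \left(-75 + 30\right) \left(- \sqrt{47}\right) = - \left(-45\right) \left(- \sqrt{47}\right) = - 45 \sqrt{47}$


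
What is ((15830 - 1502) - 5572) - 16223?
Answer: -7467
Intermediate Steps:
((15830 - 1502) - 5572) - 16223 = (14328 - 5572) - 16223 = 8756 - 16223 = -7467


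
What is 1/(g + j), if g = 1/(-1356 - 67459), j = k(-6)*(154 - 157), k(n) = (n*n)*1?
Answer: -68815/7432021 ≈ -0.0092593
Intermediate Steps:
k(n) = n**2 (k(n) = n**2*1 = n**2)
j = -108 (j = (-6)**2*(154 - 157) = 36*(-3) = -108)
g = -1/68815 (g = 1/(-68815) = -1/68815 ≈ -1.4532e-5)
1/(g + j) = 1/(-1/68815 - 108) = 1/(-7432021/68815) = -68815/7432021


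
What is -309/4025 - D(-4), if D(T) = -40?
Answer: 160691/4025 ≈ 39.923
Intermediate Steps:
-309/4025 - D(-4) = -309/4025 - 1*(-40) = -309*1/4025 + 40 = -309/4025 + 40 = 160691/4025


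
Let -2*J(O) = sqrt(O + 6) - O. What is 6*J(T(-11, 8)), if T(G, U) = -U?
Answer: -24 - 3*I*sqrt(2) ≈ -24.0 - 4.2426*I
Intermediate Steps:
J(O) = O/2 - sqrt(6 + O)/2 (J(O) = -(sqrt(O + 6) - O)/2 = -(sqrt(6 + O) - O)/2 = O/2 - sqrt(6 + O)/2)
6*J(T(-11, 8)) = 6*((-1*8)/2 - sqrt(6 - 1*8)/2) = 6*((1/2)*(-8) - sqrt(6 - 8)/2) = 6*(-4 - I*sqrt(2)/2) = -24 - 3*I*sqrt(2)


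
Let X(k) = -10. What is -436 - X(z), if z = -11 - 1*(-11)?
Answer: -426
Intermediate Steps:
z = 0 (z = -11 + 11 = 0)
-436 - X(z) = -436 - 1*(-10) = -436 + 10 = -426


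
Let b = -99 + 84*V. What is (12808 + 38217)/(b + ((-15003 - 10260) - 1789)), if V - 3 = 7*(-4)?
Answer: -51025/29251 ≈ -1.7444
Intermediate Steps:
V = -25 (V = 3 + 7*(-4) = 3 - 28 = -25)
b = -2199 (b = -99 + 84*(-25) = -99 - 2100 = -2199)
(12808 + 38217)/(b + ((-15003 - 10260) - 1789)) = (12808 + 38217)/(-2199 + ((-15003 - 10260) - 1789)) = 51025/(-2199 + (-25263 - 1789)) = 51025/(-2199 - 27052) = 51025/(-29251) = 51025*(-1/29251) = -51025/29251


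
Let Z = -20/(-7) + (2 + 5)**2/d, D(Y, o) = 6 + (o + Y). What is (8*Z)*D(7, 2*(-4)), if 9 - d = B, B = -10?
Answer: 28920/133 ≈ 217.44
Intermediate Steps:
d = 19 (d = 9 - 1*(-10) = 9 + 10 = 19)
D(Y, o) = 6 + Y + o (D(Y, o) = 6 + (Y + o) = 6 + Y + o)
Z = 723/133 (Z = -20/(-7) + (2 + 5)**2/19 = -20*(-1/7) + 7**2*(1/19) = 20/7 + 49*(1/19) = 20/7 + 49/19 = 723/133 ≈ 5.4361)
(8*Z)*D(7, 2*(-4)) = (8*(723/133))*(6 + 7 + 2*(-4)) = 5784*(6 + 7 - 8)/133 = (5784/133)*5 = 28920/133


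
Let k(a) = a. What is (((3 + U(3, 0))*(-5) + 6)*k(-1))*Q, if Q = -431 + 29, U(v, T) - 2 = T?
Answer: -7638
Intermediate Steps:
U(v, T) = 2 + T
Q = -402
(((3 + U(3, 0))*(-5) + 6)*k(-1))*Q = (((3 + (2 + 0))*(-5) + 6)*(-1))*(-402) = (((3 + 2)*(-5) + 6)*(-1))*(-402) = ((5*(-5) + 6)*(-1))*(-402) = ((-25 + 6)*(-1))*(-402) = -19*(-1)*(-402) = 19*(-402) = -7638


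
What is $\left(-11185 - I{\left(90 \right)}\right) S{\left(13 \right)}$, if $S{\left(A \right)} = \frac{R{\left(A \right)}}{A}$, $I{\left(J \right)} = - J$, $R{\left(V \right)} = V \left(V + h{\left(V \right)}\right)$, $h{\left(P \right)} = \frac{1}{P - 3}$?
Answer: $- \frac{290689}{2} \approx -1.4534 \cdot 10^{5}$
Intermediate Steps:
$h{\left(P \right)} = \frac{1}{-3 + P}$
$R{\left(V \right)} = V \left(V + \frac{1}{-3 + V}\right)$
$S{\left(A \right)} = \frac{1 + A \left(-3 + A\right)}{-3 + A}$ ($S{\left(A \right)} = \frac{A \frac{1}{-3 + A} \left(1 + A \left(-3 + A\right)\right)}{A} = \frac{1 + A \left(-3 + A\right)}{-3 + A}$)
$\left(-11185 - I{\left(90 \right)}\right) S{\left(13 \right)} = \left(-11185 - \left(-1\right) 90\right) \frac{1 + 13 \left(-3 + 13\right)}{-3 + 13} = \left(-11185 - -90\right) \frac{1 + 13 \cdot 10}{10} = \left(-11185 + 90\right) \frac{1 + 130}{10} = - 11095 \cdot \frac{1}{10} \cdot 131 = \left(-11095\right) \frac{131}{10} = - \frac{290689}{2}$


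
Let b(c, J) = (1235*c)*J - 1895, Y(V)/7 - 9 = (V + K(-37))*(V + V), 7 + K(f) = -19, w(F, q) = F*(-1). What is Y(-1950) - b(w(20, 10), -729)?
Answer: 35940458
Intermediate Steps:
w(F, q) = -F
K(f) = -26 (K(f) = -7 - 19 = -26)
Y(V) = 63 + 14*V*(-26 + V) (Y(V) = 63 + 7*((V - 26)*(V + V)) = 63 + 7*((-26 + V)*(2*V)) = 63 + 7*(2*V*(-26 + V)) = 63 + 14*V*(-26 + V))
b(c, J) = -1895 + 1235*J*c (b(c, J) = 1235*J*c - 1895 = -1895 + 1235*J*c)
Y(-1950) - b(w(20, 10), -729) = (63 - 364*(-1950) + 14*(-1950)²) - (-1895 + 1235*(-729)*(-1*20)) = (63 + 709800 + 14*3802500) - (-1895 + 1235*(-729)*(-20)) = (63 + 709800 + 53235000) - (-1895 + 18006300) = 53944863 - 1*18004405 = 53944863 - 18004405 = 35940458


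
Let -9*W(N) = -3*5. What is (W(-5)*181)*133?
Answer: 120365/3 ≈ 40122.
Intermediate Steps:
W(N) = 5/3 (W(N) = -(-1)*5/3 = -⅑*(-15) = 5/3)
(W(-5)*181)*133 = ((5/3)*181)*133 = (905/3)*133 = 120365/3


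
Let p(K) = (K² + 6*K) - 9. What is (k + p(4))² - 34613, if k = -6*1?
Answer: -33988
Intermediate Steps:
p(K) = -9 + K² + 6*K
k = -6
(k + p(4))² - 34613 = (-6 + (-9 + 4² + 6*4))² - 34613 = (-6 + (-9 + 16 + 24))² - 34613 = (-6 + 31)² - 34613 = 25² - 34613 = 625 - 34613 = -33988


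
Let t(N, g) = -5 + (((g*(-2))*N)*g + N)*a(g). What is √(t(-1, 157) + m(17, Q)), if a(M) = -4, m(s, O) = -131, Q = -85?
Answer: 2*I*√49331 ≈ 444.21*I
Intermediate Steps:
t(N, g) = -5 - 4*N + 8*N*g² (t(N, g) = -5 + (((g*(-2))*N)*g + N)*(-4) = -5 + (((-2*g)*N)*g + N)*(-4) = -5 + ((-2*N*g)*g + N)*(-4) = -5 + (-2*N*g² + N)*(-4) = -5 + (N - 2*N*g²)*(-4) = -5 + (-4*N + 8*N*g²) = -5 - 4*N + 8*N*g²)
√(t(-1, 157) + m(17, Q)) = √((-5 - 4*(-1) + 8*(-1)*157²) - 131) = √((-5 + 4 + 8*(-1)*24649) - 131) = √((-5 + 4 - 197192) - 131) = √(-197193 - 131) = √(-197324) = 2*I*√49331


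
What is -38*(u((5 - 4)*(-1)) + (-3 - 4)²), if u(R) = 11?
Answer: -2280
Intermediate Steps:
-38*(u((5 - 4)*(-1)) + (-3 - 4)²) = -38*(11 + (-3 - 4)²) = -38*(11 + (-7)²) = -38*(11 + 49) = -38*60 = -2280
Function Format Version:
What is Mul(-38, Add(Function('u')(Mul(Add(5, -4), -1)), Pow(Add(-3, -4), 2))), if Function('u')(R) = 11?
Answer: -2280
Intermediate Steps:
Mul(-38, Add(Function('u')(Mul(Add(5, -4), -1)), Pow(Add(-3, -4), 2))) = Mul(-38, Add(11, Pow(Add(-3, -4), 2))) = Mul(-38, Add(11, Pow(-7, 2))) = Mul(-38, Add(11, 49)) = Mul(-38, 60) = -2280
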